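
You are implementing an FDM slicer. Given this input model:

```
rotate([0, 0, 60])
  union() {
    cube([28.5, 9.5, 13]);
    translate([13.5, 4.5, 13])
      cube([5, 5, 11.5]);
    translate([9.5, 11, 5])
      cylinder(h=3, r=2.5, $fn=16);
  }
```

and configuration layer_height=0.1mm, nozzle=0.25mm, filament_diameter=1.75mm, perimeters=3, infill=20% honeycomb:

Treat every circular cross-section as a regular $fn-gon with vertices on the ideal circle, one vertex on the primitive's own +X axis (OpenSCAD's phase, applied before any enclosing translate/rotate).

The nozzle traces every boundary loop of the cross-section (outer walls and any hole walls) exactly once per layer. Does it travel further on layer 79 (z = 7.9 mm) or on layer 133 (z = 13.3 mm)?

layer 79 (z = 7.9 mm)

Layer 79 (z = 7.9): the cube (footprint 28.5×9.5) is included at this height (perimeter 76.00 mm); the cube at (13.5, 4.5) is not intersected at this z (z outside [13, 24.5]); the r=2.5 cylinder at (9.5, 11) contributes a regular 16-gon of circumradius 2.5 (perimeter = 2·16·2.500·sin(180°/16) = 15.61 mm); Merging all regions: the regions partially overlap (shared area 2.65 mm²), so the edge portions inside another operand are dropped and the merged outline is re-measured after clipping — boundary = 83.17 mm; (rotated 60° about Z; rotation is an isometry so areas/perimeters/island counts are preserved). So its perimeter = 83.17 mm. Layer 133 (z = 13.3): the cube is absent (z outside [0, 13]); the 5×5 cube at (13.5, 4.5) contributes its full rectangle (perimeter 20.00 mm); the cylinder at (9.5, 11) is not intersected at this z (z outside [5, 8]); Taking the union: only the 5×5 cube at (13.5, 4.5) is present, so the union is just that shape — boundary = 20.00 mm; (rotated 60° about Z; rotation is an isometry so areas/perimeters/island counts are preserved). So its perimeter = 20.00 mm. Layer 79 is larger (83.17 vs 20.00 mm).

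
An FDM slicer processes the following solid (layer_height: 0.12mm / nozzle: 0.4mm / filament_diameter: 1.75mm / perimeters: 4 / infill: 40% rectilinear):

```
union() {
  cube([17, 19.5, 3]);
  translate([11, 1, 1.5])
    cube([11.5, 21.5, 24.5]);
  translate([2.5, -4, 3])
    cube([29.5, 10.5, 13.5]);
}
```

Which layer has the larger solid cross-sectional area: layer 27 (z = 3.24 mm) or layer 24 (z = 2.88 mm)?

Layer 27 (z = 3.24): the cube does not reach this height (z outside [0, 3]); the cube at (11, 1) is present — its section is the full 11.5×21.5 rectangle (area 247.25 mm²); the cube at (2.5, -4) (footprint 29.5×10.5) is included at this height (area 309.75 mm²); Combining (union): the regions partially overlap — summed areas 557.00 mm² minus the doubly-counted overlap 63.25 mm² gives 493.75 mm² — area = 493.75 mm². So its area = 493.75 mm². Layer 24 (z = 2.88): the cube is present — its section is the full 17×19.5 rectangle (area 331.50 mm²); the cube at (11, 1) (footprint 11.5×21.5) is included at this height (area 247.25 mm²); the cube at (2.5, -4) does not reach this height (z outside [3, 16.5]); Taking the union: the regions partially overlap — summed areas 578.75 mm² minus the doubly-counted overlap 111.00 mm² gives 467.75 mm² — area = 467.75 mm². So its area = 467.75 mm². Layer 27 is larger (493.75 vs 467.75 mm²).

layer 27 (z = 3.24 mm)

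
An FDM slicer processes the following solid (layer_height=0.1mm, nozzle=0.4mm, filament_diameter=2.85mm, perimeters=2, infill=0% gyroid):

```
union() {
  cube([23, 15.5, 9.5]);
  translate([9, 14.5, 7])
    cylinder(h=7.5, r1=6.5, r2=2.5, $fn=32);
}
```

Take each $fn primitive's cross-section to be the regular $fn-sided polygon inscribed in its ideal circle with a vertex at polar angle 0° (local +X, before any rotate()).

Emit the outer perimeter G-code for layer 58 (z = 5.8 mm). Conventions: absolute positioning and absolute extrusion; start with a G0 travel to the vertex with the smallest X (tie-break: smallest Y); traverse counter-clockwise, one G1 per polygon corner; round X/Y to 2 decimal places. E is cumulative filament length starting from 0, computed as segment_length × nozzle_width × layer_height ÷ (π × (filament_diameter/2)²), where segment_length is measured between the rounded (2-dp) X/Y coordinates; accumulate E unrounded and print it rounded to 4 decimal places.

G0 X0.00 Y0.00 Z5.80
G1 X23.00 Y0.00 E0.1442
G1 X23.00 Y15.50 E0.2414
G1 X0.00 Y15.50 E0.3856
G1 X0.00 Y0.00 E0.4828

At z = 5.8 mm: the cube (footprint 23×15.5) is included at this height; the cone at (9, 14.5) is absent (z outside [7, 14.5]); Combining (union): only the 23×15.5 cube is present, so the union is just that shape — 1 connected region. The outline is a single polygon with 4 vertices. Extrusion per mm of travel: 0.4 × 0.1 / (π × 1.425²) = 0.006270. Accumulating E over each segment gives final E = 0.4828.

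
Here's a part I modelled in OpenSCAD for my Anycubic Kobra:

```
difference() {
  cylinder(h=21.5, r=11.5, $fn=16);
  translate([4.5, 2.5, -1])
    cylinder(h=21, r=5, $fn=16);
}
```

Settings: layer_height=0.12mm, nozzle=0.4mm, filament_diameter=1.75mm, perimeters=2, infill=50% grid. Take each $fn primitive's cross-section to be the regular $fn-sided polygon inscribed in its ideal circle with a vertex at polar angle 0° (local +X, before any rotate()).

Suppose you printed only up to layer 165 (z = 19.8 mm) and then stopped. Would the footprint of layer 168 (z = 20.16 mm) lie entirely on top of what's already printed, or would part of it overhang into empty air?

Compare the two slices. At z = 19.8: the cylinder: section is a regular 16-gon, circumradius r=11.5 (area = (16/2)·11.500²·sin(360°/16) = 404.88 mm²); the r=5 cylinder at (4.5, 2.5) contributes a regular 16-gon of circumradius 5 (area = (16/2)·5.000²·sin(360°/16) = 76.54 mm²); After the difference (first − rest): starting from the r=11.5 cylinder (404.88 mm²), the r=5 cylinder at (4.5, 2.5) lies wholly inside it (removes its full 76.54 mm² and its 31.21 mm outline becomes a hole wall) — area = 328.34 mm². At z = 20.16: the r=11.5 cylinder contributes a regular 16-gon of circumradius 11.5 (area = (16/2)·11.500²·sin(360°/16) = 404.88 mm²); the cylinder at (4.5, 2.5) is absent (z outside [-1, 20]); Subtracting the remaining from the first: none of the subtracted shapes is present at this height, so the r=11.5 cylinder is unchanged — area = 404.88 mm². Checking containment: at z = 20.16 the cross-section extends beyond the z = 19.8 cross-section by about 76.54 mm².

part overhangs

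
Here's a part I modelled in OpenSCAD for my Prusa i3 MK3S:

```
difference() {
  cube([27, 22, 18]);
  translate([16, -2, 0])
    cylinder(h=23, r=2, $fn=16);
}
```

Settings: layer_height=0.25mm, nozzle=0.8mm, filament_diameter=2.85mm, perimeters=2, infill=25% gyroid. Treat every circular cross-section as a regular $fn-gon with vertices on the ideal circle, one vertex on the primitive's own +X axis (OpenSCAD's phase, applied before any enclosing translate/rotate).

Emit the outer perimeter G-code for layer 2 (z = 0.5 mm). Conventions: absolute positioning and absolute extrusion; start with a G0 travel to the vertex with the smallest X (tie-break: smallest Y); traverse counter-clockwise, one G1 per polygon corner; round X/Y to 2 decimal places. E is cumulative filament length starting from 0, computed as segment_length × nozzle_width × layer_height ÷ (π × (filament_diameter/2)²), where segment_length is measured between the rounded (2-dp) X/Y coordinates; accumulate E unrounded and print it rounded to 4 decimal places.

G0 X0.00 Y0.00 Z0.50
G1 X27.00 Y0.00 E0.8465
G1 X27.00 Y22.00 E1.5362
G1 X0.00 Y22.00 E2.3827
G1 X0.00 Y0.00 E3.0724

At z = 0.5 mm: the 27×22 cube contributes its full rectangle; the cylinder at (16, -2): section is a regular 16-gon, circumradius r=2; Subtracting the remaining from the first: starting from the 27×22 cube, the r=2 cylinder at (16, -2) misses the remaining region (no effect) — 1 connected region. The outline is a single polygon with 4 vertices. Extrusion per mm of travel: 0.8 × 0.25 / (π × 1.425²) = 0.031351. Accumulating E over each segment gives final E = 3.0724.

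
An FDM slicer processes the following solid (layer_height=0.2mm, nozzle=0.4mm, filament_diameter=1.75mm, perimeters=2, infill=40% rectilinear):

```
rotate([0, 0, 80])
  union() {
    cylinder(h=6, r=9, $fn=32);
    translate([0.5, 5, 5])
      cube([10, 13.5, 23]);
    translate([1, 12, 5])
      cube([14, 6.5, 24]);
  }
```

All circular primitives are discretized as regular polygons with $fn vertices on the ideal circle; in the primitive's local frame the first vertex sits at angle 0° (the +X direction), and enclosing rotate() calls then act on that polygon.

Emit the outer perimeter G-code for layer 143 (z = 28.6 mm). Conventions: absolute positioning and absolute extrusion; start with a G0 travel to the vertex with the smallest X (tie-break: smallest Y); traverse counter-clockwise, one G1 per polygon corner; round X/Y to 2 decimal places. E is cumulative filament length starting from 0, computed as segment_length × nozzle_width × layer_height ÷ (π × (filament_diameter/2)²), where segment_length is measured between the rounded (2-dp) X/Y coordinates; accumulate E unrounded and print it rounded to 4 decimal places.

G0 X-18.05 Y4.20 Z28.60
G1 X-11.64 Y3.07 E0.2165
G1 X-9.21 Y16.86 E0.6822
G1 X-15.61 Y17.98 E0.8983
G1 X-18.05 Y4.20 E1.3638

At z = 28.6 mm: the cylinder is not intersected at this z (z outside [0, 6]); the cube at (0.5, 5) is not intersected at this z (z outside [5, 28]); the 14×6.5 cube at (1, 12) contributes its full rectangle; Merging all regions: only the 14×6.5 cube at (1, 12) is present, so the union is just that shape — 1 connected region; (whole slice rotated 80° about Z — lengths, areas and connectivity unchanged). The outline is a single polygon with 4 vertices. Extrusion per mm of travel: 0.4 × 0.2 / (π × 0.875²) = 0.033260. Accumulating E over each segment gives final E = 1.3638.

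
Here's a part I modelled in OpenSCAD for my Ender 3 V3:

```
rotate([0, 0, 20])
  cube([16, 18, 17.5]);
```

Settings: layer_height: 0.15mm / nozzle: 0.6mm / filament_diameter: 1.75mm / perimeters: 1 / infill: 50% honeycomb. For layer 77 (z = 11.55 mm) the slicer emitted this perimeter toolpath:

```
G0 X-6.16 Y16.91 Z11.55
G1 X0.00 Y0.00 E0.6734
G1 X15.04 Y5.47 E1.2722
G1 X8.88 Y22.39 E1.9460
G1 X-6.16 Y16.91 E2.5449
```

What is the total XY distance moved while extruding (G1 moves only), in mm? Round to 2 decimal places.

68.01 mm

Sum the Euclidean lengths of each G1 segment: total = 68.01 mm.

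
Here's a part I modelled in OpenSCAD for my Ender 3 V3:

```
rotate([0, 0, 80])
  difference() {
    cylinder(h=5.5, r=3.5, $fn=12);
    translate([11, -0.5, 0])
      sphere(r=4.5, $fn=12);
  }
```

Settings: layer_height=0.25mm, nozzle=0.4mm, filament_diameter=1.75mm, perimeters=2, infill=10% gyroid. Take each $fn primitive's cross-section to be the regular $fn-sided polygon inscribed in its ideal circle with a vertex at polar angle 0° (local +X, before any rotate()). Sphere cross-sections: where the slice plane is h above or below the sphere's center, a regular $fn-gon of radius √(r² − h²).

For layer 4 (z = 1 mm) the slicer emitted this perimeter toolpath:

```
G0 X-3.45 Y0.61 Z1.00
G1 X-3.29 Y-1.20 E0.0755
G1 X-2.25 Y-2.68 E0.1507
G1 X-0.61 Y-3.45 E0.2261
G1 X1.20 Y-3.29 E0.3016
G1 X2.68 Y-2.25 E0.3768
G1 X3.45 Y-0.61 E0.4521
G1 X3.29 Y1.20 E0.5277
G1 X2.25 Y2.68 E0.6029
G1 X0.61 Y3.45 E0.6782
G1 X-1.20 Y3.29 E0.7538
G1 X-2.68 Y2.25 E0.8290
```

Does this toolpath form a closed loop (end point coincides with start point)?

no

Start point (G0): (-3.45, 0.61). End point (last G1): the path does not return to the start — open.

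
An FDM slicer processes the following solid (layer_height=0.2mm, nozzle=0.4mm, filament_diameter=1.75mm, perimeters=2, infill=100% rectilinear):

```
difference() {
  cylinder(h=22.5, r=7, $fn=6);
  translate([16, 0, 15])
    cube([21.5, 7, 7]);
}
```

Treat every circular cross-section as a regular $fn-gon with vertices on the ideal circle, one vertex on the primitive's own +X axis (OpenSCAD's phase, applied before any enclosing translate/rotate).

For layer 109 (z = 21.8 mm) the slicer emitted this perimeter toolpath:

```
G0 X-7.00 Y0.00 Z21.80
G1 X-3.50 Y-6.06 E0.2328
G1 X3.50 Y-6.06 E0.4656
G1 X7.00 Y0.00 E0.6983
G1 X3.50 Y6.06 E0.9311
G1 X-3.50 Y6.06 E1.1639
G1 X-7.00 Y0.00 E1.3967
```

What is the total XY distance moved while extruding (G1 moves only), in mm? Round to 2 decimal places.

41.99 mm

Sum the Euclidean lengths of each G1 segment: total = 41.99 mm.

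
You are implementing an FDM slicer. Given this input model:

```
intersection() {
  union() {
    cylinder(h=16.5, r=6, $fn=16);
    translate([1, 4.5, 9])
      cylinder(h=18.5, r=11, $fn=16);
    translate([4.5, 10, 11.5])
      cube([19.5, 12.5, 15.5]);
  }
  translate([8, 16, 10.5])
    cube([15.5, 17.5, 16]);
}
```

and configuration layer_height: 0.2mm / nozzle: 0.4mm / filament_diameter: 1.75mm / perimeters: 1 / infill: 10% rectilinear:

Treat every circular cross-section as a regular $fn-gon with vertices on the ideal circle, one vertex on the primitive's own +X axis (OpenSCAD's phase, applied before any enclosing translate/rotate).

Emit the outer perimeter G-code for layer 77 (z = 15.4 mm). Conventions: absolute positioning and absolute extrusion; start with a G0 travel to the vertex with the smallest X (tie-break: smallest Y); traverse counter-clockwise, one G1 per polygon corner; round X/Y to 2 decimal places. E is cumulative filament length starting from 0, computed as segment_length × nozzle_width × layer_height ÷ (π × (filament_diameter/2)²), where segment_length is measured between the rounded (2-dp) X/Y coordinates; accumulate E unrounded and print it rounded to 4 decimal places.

At z = 15.4 mm: the cylinder: section is a regular 16-gon, circumradius r=6; the cylinder at (1, 4.5): section is a regular 16-gon, circumradius r=11; the 19.5×12.5 cube at (4.5, 10) contributes its full rectangle; Taking the union: the regions partially overlap (shared area 127.69 mm²), so overlapping operands fuse into one piece — 1 connected region; the cube at (8, 16) (footprint 15.5×17.5) is included at this height; After intersecting: the 15.5×17.5 cube at (8, 16) partially overlaps the result so far; clipping to the common part keeps 100.75 mm² — 1 connected region. The outline is a single polygon with 4 vertices. Extrusion per mm of travel: 0.4 × 0.2 / (π × 0.875²) = 0.033260. Accumulating E over each segment gives final E = 1.4634.

G0 X8.00 Y16.00 Z15.40
G1 X23.50 Y16.00 E0.5155
G1 X23.50 Y22.50 E0.7317
G1 X8.00 Y22.50 E1.2473
G1 X8.00 Y16.00 E1.4634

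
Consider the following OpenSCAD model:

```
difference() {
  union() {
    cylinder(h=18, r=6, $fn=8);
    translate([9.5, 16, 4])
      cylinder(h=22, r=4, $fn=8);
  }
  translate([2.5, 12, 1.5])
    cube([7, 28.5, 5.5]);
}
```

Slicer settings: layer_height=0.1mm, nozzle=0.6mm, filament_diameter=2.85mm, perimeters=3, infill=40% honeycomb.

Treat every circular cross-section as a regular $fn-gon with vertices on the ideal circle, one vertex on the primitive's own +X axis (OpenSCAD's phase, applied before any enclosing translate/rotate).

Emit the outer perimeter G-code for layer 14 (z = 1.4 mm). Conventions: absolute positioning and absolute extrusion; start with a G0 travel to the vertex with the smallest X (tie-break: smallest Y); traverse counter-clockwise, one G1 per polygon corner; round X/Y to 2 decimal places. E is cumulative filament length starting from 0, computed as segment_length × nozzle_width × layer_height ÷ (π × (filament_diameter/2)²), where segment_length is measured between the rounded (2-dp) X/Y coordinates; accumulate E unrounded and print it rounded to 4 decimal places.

At z = 1.4 mm: the r=6 cylinder gives a regular 8-gon of circumradius 6 (constant along its height); the cylinder at (9.5, 16) is absent (z outside [4, 26]); Taking the union: only the r=6 cylinder is present, so the union is just that shape — 1 connected region; the cube at (2.5, 12) is not intersected at this z (z outside [1.5, 7]); Taking the first minus the rest: none of the subtracted shapes is present at this height, so that combined region is unchanged — 1 connected region. The outline is a single polygon with 8 vertices. Extrusion per mm of travel: 0.6 × 0.1 / (π × 1.425²) = 0.009405. Accumulating E over each segment gives final E = 0.3454.

G0 X-6.00 Y0.00 Z1.40
G1 X-4.24 Y-4.24 E0.0432
G1 X0.00 Y-6.00 E0.0864
G1 X4.24 Y-4.24 E0.1295
G1 X6.00 Y0.00 E0.1727
G1 X4.24 Y4.24 E0.2159
G1 X0.00 Y6.00 E0.2591
G1 X-4.24 Y4.24 E0.3022
G1 X-6.00 Y0.00 E0.3454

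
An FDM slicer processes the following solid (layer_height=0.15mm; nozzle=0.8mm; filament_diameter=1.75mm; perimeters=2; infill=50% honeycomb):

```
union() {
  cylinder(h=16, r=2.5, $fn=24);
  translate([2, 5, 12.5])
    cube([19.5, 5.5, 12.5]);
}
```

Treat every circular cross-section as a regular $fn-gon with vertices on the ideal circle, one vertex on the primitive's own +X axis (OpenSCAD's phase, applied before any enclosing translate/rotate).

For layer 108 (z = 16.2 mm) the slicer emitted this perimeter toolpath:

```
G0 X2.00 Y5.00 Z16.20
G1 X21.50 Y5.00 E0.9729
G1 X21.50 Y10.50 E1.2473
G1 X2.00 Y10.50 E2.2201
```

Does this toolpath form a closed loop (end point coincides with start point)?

Start point (G0): (2.00, 5.00). End point (last G1): the path does not return to the start — open.

no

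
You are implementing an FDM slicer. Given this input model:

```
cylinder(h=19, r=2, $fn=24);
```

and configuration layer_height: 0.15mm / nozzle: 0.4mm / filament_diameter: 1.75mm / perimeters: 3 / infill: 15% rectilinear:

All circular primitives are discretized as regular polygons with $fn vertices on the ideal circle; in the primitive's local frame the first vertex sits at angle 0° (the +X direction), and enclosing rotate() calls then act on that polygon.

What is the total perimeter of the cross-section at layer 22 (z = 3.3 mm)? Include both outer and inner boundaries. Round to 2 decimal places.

At z = 3.3 mm: the cylinder: section is a regular 24-gon, circumradius r=2 (perimeter = 2·24·2.000·sin(180°/24) = 12.53 mm). Overall, the cross-section is a single solid region. Total boundary length (outer) = 12.53 mm.

12.53 mm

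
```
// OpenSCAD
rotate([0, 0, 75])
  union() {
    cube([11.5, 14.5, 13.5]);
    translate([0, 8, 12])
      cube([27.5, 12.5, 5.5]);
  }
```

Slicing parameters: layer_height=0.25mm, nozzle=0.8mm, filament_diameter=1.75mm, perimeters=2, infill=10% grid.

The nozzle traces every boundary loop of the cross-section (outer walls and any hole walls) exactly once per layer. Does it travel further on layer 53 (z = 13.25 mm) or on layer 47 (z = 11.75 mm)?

Layer 53 (z = 13.25): the cube (footprint 11.5×14.5) is included at this height (perimeter 52.00 mm); the 27.5×12.5 cube at (0, 8) contributes its full rectangle (perimeter 80.00 mm); Merging all regions: the regions partially overlap (shared area 74.75 mm²), so the edge portions inside another operand are dropped and the merged outline is re-measured after clipping — boundary = 96.00 mm; (whole slice rotated 75° about Z — lengths, areas and connectivity unchanged). So its perimeter = 96.00 mm. Layer 47 (z = 11.75): the cube is present — its section is the full 11.5×14.5 rectangle (perimeter 52.00 mm); the cube at (0, 8) is not intersected at this z (z outside [12, 17.5]); Taking the union: only the 11.5×14.5 cube is present, so the union is just that shape — boundary = 52.00 mm; (whole slice rotated 75° about Z — lengths, areas and connectivity unchanged). So its perimeter = 52.00 mm. Layer 53 is larger (96.00 vs 52.00 mm).

layer 53 (z = 13.25 mm)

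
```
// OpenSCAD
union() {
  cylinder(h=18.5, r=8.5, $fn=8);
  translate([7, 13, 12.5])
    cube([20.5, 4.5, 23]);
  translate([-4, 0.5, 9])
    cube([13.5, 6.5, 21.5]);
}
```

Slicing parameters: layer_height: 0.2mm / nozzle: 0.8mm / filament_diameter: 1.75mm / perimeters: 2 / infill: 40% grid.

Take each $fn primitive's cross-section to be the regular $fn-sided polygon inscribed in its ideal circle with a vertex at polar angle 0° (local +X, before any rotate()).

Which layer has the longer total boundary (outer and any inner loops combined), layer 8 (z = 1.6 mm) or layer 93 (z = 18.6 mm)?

Layer 8 (z = 1.6): the r=8.5 cylinder contributes a regular 8-gon of circumradius 8.5 (perimeter = 2·8·8.500·sin(180°/8) = 52.04 mm); the cube at (7, 13) is absent (z outside [12.5, 35.5]); the cube at (-4, 0.5) does not reach this height (z outside [9, 30.5]); Merging all regions: only the r=8.5 cylinder is present, so the union is just that shape — boundary = 52.04 mm. So its perimeter = 52.04 mm. Layer 93 (z = 18.6): the cylinder does not reach this height (z outside [0, 18.5]); the 20.5×4.5 cube at (7, 13) contributes its full rectangle (perimeter 50.00 mm); the cube at (-4, 0.5) (footprint 13.5×6.5) is included at this height (perimeter 40.00 mm); Combining (union): the 2 present regions are separate (no shared area or edge), so areas and boundary lengths simply add and each stays a separate island — boundary = 90.00 mm. So its perimeter = 90.00 mm. Layer 93 is larger (90.00 vs 52.04 mm).

layer 93 (z = 18.6 mm)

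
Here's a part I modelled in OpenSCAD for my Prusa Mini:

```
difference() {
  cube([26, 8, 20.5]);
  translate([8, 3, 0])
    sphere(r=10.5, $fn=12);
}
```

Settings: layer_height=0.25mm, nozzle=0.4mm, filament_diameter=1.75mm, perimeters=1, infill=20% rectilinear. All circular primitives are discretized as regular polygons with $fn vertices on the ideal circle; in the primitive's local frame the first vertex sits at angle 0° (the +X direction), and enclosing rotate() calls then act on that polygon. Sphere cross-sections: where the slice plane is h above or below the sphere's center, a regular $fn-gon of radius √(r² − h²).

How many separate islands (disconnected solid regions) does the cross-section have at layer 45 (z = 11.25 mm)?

At z = 11.25 mm: the cube (footprint 26×8) is included at this height; the sphere at (8, 3) is not intersected at this z (|z−center|=11.250 > r=10.5); Subtracting the remaining from the first: none of the subtracted shapes is present at this height, so the 26×8 cube is unchanged — 1 connected region. Overall, the cross-section is a single solid region. Island count = 1.

1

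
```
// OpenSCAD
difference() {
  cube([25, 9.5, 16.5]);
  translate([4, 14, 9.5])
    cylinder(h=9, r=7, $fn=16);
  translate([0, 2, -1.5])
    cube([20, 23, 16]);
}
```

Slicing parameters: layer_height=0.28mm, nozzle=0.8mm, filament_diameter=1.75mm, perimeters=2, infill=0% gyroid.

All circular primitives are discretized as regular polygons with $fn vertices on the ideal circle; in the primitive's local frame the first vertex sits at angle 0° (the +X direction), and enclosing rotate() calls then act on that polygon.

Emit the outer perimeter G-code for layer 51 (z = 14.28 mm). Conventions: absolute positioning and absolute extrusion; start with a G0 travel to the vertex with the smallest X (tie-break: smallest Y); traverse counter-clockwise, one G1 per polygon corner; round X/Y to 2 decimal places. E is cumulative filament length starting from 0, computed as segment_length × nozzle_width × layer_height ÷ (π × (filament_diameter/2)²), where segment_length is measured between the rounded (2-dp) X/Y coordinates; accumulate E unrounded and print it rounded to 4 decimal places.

G0 X0.00 Y0.00 Z14.28
G1 X25.00 Y0.00 E2.3282
G1 X25.00 Y9.50 E3.2129
G1 X20.00 Y9.50 E3.6786
G1 X20.00 Y2.00 E4.3770
G1 X0.00 Y2.00 E6.2396
G1 X0.00 Y0.00 E6.4259

At z = 14.28 mm: the cube is present — its section is the full 25×9.5 rectangle; the r=7 cylinder at (4, 14) contributes a regular 16-gon of circumradius 7; the cube at (0, 2) (footprint 20×23) is included at this height; Taking the first minus the rest: starting from the 25×9.5 cube, the r=7 cylinder at (4, 14) partially overlaps it — only the 16.79 mm² overlap (of its 150.01 mm²) is removed, clipping the outline; the 20×23 cube at (0, 2) partially overlaps it — only the 133.21 mm² overlap (of its 460.00 mm²) is removed, clipping the outline — 1 connected region. The outline is a single polygon with 6 vertices. Extrusion per mm of travel: 0.8 × 0.28 / (π × 0.875²) = 0.093128. Accumulating E over each segment gives final E = 6.4259.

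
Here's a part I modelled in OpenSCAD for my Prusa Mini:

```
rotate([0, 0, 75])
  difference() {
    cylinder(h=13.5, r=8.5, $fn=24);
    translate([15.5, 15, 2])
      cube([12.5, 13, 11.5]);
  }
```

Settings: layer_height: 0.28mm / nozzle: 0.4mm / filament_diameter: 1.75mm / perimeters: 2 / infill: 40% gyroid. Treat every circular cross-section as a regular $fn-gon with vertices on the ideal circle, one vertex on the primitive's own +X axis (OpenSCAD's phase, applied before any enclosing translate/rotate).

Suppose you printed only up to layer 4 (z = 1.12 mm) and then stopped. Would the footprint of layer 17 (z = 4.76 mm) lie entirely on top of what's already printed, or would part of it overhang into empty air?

entirely on top

Compare the two slices. At z = 1.12: the r=8.5 cylinder gives a regular 24-gon of circumradius 8.5 (constant along its height) (area = (24/2)·8.500²·sin(360°/24) = 224.40 mm²); the cube at (15.5, 15) does not reach this height (z outside [2, 13.5]); Subtracting the remaining from the first: none of the subtracted shapes is present at this height, so the r=8.5 cylinder is unchanged — area = 224.40 mm²; (whole slice rotated 75° about Z — lengths, areas and connectivity unchanged). At z = 4.76: the r=8.5 cylinder contributes a regular 24-gon of circumradius 8.5 (area = (24/2)·8.500²·sin(360°/24) = 224.40 mm²); the cube at (15.5, 15) is present — its section is the full 12.5×13 rectangle (area 162.50 mm²); Subtracting the remaining from the first: starting from the r=8.5 cylinder (224.40 mm²), the 12.5×13 cube at (15.5, 15) misses the remaining region (no effect) — area = 224.40 mm²; (rotated 75° about Z; rotation is an isometry so areas/perimeters/island counts are preserved). Checking containment: the cross-section at z = 4.76 is a subset of the cross-section at z = 1.12.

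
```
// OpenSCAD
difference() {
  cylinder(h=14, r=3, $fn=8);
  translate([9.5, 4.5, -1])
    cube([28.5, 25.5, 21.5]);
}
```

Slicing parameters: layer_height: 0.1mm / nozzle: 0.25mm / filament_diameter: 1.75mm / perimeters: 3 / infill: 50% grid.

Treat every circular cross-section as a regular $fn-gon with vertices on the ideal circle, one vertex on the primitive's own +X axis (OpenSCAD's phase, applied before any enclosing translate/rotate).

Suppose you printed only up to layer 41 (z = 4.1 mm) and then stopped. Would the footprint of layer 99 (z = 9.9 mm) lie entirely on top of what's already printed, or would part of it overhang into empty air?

Compare the two slices. At z = 4.1: the r=3 cylinder gives a regular 8-gon of circumradius 3 (constant along its height) (area = (8/2)·3.000²·sin(360°/8) = 25.46 mm²); the cube at (9.5, 4.5) (footprint 28.5×25.5) is included at this height (area 726.75 mm²); Subtracting the remaining from the first: starting from the r=3 cylinder (25.46 mm²), the 28.5×25.5 cube at (9.5, 4.5) misses the remaining region (no effect) — area = 25.46 mm². At z = 9.9: the r=3 cylinder contributes a regular 8-gon of circumradius 3 (area = (8/2)·3.000²·sin(360°/8) = 25.46 mm²); the cube at (9.5, 4.5) is present — its section is the full 28.5×25.5 rectangle (area 726.75 mm²); Taking the first minus the rest: starting from the r=3 cylinder (25.46 mm²), the 28.5×25.5 cube at (9.5, 4.5) misses the remaining region (no effect) — area = 25.46 mm². Checking containment: the cross-section at z = 9.9 is a subset of the cross-section at z = 4.1.

entirely on top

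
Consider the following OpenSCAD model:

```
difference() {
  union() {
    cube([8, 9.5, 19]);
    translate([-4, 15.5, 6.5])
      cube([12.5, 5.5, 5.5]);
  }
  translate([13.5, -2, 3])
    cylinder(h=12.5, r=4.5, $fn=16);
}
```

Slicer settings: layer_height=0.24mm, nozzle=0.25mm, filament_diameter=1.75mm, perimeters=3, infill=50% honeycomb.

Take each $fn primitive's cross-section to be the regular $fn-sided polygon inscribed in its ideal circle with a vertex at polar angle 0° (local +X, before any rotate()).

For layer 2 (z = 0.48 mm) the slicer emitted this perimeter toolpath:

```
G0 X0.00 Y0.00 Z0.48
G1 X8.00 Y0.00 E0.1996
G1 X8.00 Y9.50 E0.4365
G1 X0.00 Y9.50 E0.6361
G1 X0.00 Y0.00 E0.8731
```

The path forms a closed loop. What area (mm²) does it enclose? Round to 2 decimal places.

Apply the shoelace formula to the sequence of (X, Y) vertices; enclosed area = 76.00 mm².

76.00 mm²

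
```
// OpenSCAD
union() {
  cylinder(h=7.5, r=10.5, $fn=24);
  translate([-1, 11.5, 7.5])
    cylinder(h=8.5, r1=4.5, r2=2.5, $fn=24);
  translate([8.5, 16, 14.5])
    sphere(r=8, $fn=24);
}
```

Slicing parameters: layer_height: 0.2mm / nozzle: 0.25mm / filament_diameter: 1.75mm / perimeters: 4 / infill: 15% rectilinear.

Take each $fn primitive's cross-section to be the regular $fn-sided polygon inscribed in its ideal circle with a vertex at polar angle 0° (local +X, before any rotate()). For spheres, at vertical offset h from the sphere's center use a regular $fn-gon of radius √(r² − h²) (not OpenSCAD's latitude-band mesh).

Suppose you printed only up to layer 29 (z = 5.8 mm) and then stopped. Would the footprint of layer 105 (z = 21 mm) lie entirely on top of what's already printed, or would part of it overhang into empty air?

Compare the two slices. At z = 5.8: the cylinder: section is a regular 24-gon, circumradius r=10.5 (area = (24/2)·10.500²·sin(360°/24) = 342.42 mm²); the cone at (-1, 11.5) is absent (z outside [7.5, 16]); the sphere at (8.5, 16) does not reach this height (|z−center|=8.700 > r=8); Taking the union: only the r=10.5 cylinder is present, so the union is just that shape — area = 342.42 mm². At z = 21: the cylinder is not intersected at this z (z outside [0, 7.5]); the cone at (-1, 11.5) is not intersected at this z (z outside [7.5, 16]); the r=8 sphere at (8.5, 16) slices to a regular 24-gon of circumradius 4.664 (√(r²−h²) with h=6.5 from center) (area = (24/2)·4.664²·sin(360°/24) = 67.55 mm²); Combining (union): only the r=8 sphere at (8.5, 16) is present, so the union is just that shape — area = 67.55 mm². Checking containment: at z = 21 the cross-section extends beyond the z = 5.8 cross-section by about 67.55 mm².

part overhangs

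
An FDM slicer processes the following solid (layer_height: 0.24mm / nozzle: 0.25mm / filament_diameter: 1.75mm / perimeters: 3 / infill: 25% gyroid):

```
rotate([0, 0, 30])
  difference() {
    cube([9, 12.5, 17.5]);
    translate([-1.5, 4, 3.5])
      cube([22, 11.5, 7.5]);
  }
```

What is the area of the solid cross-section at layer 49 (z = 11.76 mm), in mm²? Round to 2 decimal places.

112.50 mm²

At z = 11.76 mm: the cube is present — its section is the full 9×12.5 rectangle (area 112.50 mm²); the cube at (-1.5, 4) is not intersected at this z (z outside [3.5, 11]); After the difference (first − rest): none of the subtracted shapes is present at this height, so the 9×12.5 cube is unchanged — area = 112.50 mm²; (whole slice rotated 30° about Z — lengths, areas and connectivity unchanged). Overall, the cross-section is a single solid region. Net area = 112.50 mm².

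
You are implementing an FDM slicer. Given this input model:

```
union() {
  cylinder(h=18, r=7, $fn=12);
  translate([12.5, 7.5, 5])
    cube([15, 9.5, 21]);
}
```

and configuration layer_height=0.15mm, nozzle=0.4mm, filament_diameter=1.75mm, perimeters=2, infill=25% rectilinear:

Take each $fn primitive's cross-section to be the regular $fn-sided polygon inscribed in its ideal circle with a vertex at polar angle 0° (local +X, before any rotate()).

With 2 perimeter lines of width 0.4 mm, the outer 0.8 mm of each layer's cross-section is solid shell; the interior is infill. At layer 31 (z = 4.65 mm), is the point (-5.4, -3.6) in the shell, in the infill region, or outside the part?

At z = 4.65 mm: the cylinder: section is a regular 12-gon, circumradius r=7; the cube at (12.5, 7.5) is not intersected at this z (z outside [5, 26]); Taking the union: only the r=7 cylinder is present, so the union is just that shape — 1 connected region. Overall, the cross-section is a single solid region. The nearest boundary edge runs (-6.06, -3.50)→(-3.50, -6.06); distance from the point to it = 0.40 mm. The point is inside the cross-section, 0.40 mm from the nearest boundary — within the 0.8 mm shell band (2 × 0.4).

shell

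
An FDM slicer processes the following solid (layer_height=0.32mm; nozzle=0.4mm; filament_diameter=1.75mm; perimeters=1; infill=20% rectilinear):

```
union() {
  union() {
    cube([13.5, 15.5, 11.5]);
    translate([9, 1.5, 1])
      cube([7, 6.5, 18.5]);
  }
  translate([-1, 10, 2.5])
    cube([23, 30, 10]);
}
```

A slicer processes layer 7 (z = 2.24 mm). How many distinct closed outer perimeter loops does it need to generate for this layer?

At z = 2.24 mm: the cube is present — its section is the full 13.5×15.5 rectangle; the cube at (9, 1.5) (footprint 7×6.5) is included at this height; Combining (union): the regions partially overlap (shared area 29.25 mm²), so overlapping operands fuse into one piece — 1 connected region; the cube at (-1, 10) is absent (z outside [2.5, 12.5]); Taking the union: only that combined region is present, so the union is just that shape — 1 connected region. The result has 1 disconnected region.

1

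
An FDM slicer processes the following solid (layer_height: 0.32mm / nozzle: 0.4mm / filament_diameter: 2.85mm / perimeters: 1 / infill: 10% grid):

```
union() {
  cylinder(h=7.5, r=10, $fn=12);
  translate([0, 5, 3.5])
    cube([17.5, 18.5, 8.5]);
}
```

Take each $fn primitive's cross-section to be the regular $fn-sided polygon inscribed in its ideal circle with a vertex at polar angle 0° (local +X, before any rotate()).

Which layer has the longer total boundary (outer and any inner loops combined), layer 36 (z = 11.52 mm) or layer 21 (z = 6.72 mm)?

layer 21 (z = 6.72 mm)

Layer 36 (z = 11.52): the cylinder is absent (z outside [0, 7.5]); the cube at (0, 5) is present — its section is the full 17.5×18.5 rectangle (perimeter 72.00 mm); Taking the union: only the 17.5×18.5 cube at (0, 5) is present, so the union is just that shape — boundary = 72.00 mm. So its perimeter = 72.00 mm. Layer 21 (z = 6.72): the r=10 cylinder contributes a regular 12-gon of circumradius 10 (perimeter = 2·12·10.000·sin(180°/12) = 62.12 mm); the cube at (0, 5) (footprint 17.5×18.5) is included at this height (perimeter 72.00 mm); Taking the union: the regions partially overlap (shared area 28.35 mm²), so the edge portions inside another operand are dropped and the merged outline is re-measured after clipping — boundary = 110.10 mm. So its perimeter = 110.10 mm. Layer 21 is larger (110.10 vs 72.00 mm).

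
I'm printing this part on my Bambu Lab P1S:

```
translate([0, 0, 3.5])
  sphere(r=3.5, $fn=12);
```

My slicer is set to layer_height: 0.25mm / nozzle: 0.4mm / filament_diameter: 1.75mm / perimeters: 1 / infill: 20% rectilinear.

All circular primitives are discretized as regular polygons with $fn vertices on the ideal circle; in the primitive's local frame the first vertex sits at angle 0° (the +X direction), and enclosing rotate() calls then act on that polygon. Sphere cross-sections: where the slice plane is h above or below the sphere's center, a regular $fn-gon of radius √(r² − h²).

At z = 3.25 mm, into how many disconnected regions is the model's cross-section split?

At z = 3.25 mm: the sphere: section is a regular 12-gon, circumradius = √(r²−h²) = √(3.5²−0.25²) = 3.491. The result has 1 disconnected region.

1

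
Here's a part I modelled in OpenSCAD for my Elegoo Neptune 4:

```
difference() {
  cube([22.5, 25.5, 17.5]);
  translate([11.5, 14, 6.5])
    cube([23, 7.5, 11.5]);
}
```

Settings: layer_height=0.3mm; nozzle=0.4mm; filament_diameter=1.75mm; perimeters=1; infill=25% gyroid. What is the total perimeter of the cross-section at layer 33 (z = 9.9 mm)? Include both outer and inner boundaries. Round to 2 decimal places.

At z = 9.9 mm: the 22.5×25.5 cube contributes its full rectangle (perimeter 96.00 mm); the cube at (11.5, 14) (footprint 23×7.5) is included at this height (perimeter 61.00 mm); After the difference (first − rest): starting from the 22.5×25.5 cube, the 23×7.5 cube at (11.5, 14) partially overlaps it — only the 82.50 mm² overlap (of its 172.50 mm²) is removed, clipping the outline — boundary = 118.00 mm. Overall, the cross-section is a single solid region. Total boundary length (outer) = 118.00 mm.

118.00 mm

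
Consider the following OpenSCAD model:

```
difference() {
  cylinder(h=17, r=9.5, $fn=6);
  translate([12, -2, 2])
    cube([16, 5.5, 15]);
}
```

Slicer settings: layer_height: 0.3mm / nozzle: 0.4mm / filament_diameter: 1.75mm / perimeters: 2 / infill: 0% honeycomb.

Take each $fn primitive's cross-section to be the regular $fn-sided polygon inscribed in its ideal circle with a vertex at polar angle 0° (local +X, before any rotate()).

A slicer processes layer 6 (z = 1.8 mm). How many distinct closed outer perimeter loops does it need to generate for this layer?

At z = 1.8 mm: the r=9.5 cylinder contributes a regular 6-gon of circumradius 9.5; the cube at (12, -2) is not intersected at this z (z outside [2, 17]); Subtracting the remaining from the first: none of the subtracted shapes is present at this height, so the r=9.5 cylinder is unchanged — 1 connected region. The result has 1 disconnected region.

1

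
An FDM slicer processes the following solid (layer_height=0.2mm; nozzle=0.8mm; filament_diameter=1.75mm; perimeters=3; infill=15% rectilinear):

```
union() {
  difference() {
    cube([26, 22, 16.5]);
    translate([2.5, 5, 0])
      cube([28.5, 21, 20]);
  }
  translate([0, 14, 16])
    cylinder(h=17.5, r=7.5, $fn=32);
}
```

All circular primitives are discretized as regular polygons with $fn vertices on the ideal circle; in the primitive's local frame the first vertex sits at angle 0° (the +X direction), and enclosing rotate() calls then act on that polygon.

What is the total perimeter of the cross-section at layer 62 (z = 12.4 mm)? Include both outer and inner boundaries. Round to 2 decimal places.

At z = 12.4 mm: the cube is present — its section is the full 26×22 rectangle (perimeter 96.00 mm); the cube at (2.5, 5) is present — its section is the full 28.5×21 rectangle (perimeter 99.00 mm); Subtracting the remaining from the first: starting from the 26×22 cube, the 28.5×21 cube at (2.5, 5) partially overlaps it — only the 399.50 mm² overlap (of its 598.50 mm²) is removed, clipping the outline — boundary = 96.00 mm; the cylinder at (0, 14) is absent (z outside [16, 33.5]); Taking the union: only the result so far is present, so the union is just that shape — boundary = 96.00 mm. Overall, the cross-section is a single solid region. Total boundary length (outer) = 96.00 mm.

96.00 mm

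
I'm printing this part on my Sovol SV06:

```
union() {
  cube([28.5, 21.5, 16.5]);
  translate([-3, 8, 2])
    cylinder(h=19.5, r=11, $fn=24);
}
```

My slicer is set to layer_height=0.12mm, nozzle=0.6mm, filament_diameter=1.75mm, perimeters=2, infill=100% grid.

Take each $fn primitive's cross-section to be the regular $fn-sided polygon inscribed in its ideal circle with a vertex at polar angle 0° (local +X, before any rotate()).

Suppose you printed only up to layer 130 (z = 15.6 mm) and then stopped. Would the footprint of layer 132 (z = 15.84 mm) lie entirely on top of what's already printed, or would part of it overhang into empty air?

entirely on top

Compare the two slices. At z = 15.6: the cube is present — its section is the full 28.5×21.5 rectangle (area 612.75 mm²); the cylinder at (-3, 8): section is a regular 24-gon, circumradius r=11 (area = (24/2)·11.000²·sin(360°/24) = 375.81 mm²); Taking the union: the regions partially overlap — summed areas 988.56 mm² minus the doubly-counted overlap 116.47 mm² gives 872.09 mm² — area = 872.09 mm². At z = 15.84: the cube (footprint 28.5×21.5) is included at this height (area 612.75 mm²); the r=11 cylinder at (-3, 8) gives a regular 24-gon of circumradius 11 (constant along its height) (area = (24/2)·11.000²·sin(360°/24) = 375.81 mm²); Taking the union: the regions partially overlap — summed areas 988.56 mm² minus the doubly-counted overlap 116.47 mm² gives 872.09 mm² — area = 872.09 mm². Checking containment: the cross-section at z = 15.84 is a subset of the cross-section at z = 15.6.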